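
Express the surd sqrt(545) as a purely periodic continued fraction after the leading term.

[23; (2, 1, 8, 1, 2, 46)]

Write x_i = (sqrt(545) + m_i)/d_i with (m_0, d_0) = (0, 1). a_0 = floor(sqrt(545)) = 23, since 23^2 = 529 <= 545 < 576 = 24^2.
Iterate m_{i+1} = d_i*a_i - m_i, d_{i+1} = (545 - m_{i+1}^2)/d_i, a_{i+1} = floor((a_0 + m_{i+1})/d_{i+1}):
  m_1 = 1*23 - 0 = 23, d_1 = (545 - 23^2)/1 = 16/1 = 16, a_1 = floor((23 + 23)/16) = 2.
  m_2 = 16*2 - 23 = 9, d_2 = (545 - 9^2)/16 = 464/16 = 29, a_2 = floor((23 + 9)/29) = 1.
  m_3 = 29*1 - 9 = 20, d_3 = (545 - 20^2)/29 = 145/29 = 5, a_3 = floor((23 + 20)/5) = 8.
  m_4 = 5*8 - 20 = 20, d_4 = (545 - 20^2)/5 = 145/5 = 29, a_4 = floor((23 + 20)/29) = 1.
  m_5 = 29*1 - 20 = 9, d_5 = (545 - 9^2)/29 = 464/29 = 16, a_5 = floor((23 + 9)/16) = 2.
  m_6 = 16*2 - 9 = 23, d_6 = (545 - 23^2)/16 = 16/16 = 1, a_6 = floor((23 + 23)/1) = 46.
  m_7 = 1*46 - 23 = 23, d_7 = (545 - 23^2)/1 = 16/1 = 16: (m_7, d_7) = (m_1, d_1) = (23, 16), so from here the quotients repeat a_1, ..., a_6; the period length is 6.
Hence the expansion of sqrt(545) is a_0 = 23 followed by the repeating block 2, 1, 8, 1, 2, 46 (period 6).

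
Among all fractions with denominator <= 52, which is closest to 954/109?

35/4

Expand x = 954/109 as a continued fraction with the Euclidean algorithm:
  954 = 8*109 + 82, so a_0 = 8.
  109 = 1*82 + 27, so a_1 = 1.
  82 = 3*27 + 1, so a_2 = 3.
  27 = 27*1 + 0, so a_3 = 27.
so x = [8; 1, 3, 27].
Convergents (p_i = a_i*p_{i-1} + p_{i-2}, q_i = a_i*q_{i-1} + q_{i-2} with p_{-2}=0, p_{-1}=1, q_{-2}=1, q_{-1}=0), until the denominator exceeds 52:
  i=0: a_0=8, p_0 = 8*1 + 0 = 8, q_0 = 8*0 + 1 = 1.
  i=1: a_1=1, p_1 = 1*8 + 1 = 9, q_1 = 1*1 + 0 = 1.
  i=2: a_2=3, p_2 = 3*9 + 8 = 35, q_2 = 3*1 + 1 = 4.
  i=3: a_3=27, p_3 = 27*35 + 9 = 954, q_3 = 27*4 + 1 = 109.
q_3 = 109 > 52, so the last convergent with denominator <= 52 is p_2/q_2 = 35/4.
The closest fraction with denominator <= 52 is either p_2/q_2 or the intermediate fraction (k*p_2 + p_1)/(k*q_2 + q_1) with the largest k >= 1 whose denominator stays <= 52; these approach x as k grows, and every other convergent or intermediate fraction in range is farther away.
Largest k: floor((52 - q_1)/q_2) = floor((52 - 1)/4) = 12.
That gives (12*35 + 9)/(12*4 + 1) = 429/49.
Compare the errors: |x - 35/4| = |954*4 - 35*109|/(109*4) = 1/436, and |x - 429/49| = |954*49 - 429*109|/(109*49) = 15/5341.
Cross-multiplying, 1*5341 = 5341 < 6540 = 15*436, so 1/436 is smaller: the convergent 35/4 is closer to x than 429/49.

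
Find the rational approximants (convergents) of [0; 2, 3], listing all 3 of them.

0/1, 1/2, 3/7

Using the convergent recurrence p_i = a_i*p_{i-1} + p_{i-2}, q_i = a_i*q_{i-1} + q_{i-2} with p_{-2}=0, p_{-1}=1, q_{-2}=1, q_{-1}=0:
  i=0: a_0=0, p_0 = 0*1 + 0 = 0, q_0 = 0*0 + 1 = 1.
  i=1: a_1=2, p_1 = 2*0 + 1 = 1, q_1 = 2*1 + 0 = 2.
  i=2: a_2=3, p_2 = 3*1 + 0 = 3, q_2 = 3*2 + 1 = 7.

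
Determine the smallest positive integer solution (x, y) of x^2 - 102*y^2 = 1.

First expand sqrt(102) as a continued fraction. With x_i = (sqrt(102) + m_i)/d_i and (m_0, d_0) = (0, 1): a_0 = floor(sqrt(102)) = 10, since 10^2 = 100 <= 102 < 121 = 11^2.
Iterate m_{i+1} = d_i*a_i - m_i, d_{i+1} = (102 - m_{i+1}^2)/d_i, a_{i+1} = floor((a_0 + m_{i+1})/d_{i+1}):
  m_1 = 1*10 - 0 = 10, d_1 = (102 - 10^2)/1 = 2/1 = 2, a_1 = floor((10 + 10)/2) = 10.
  m_2 = 2*10 - 10 = 10, d_2 = (102 - 10^2)/2 = 2/2 = 1, a_2 = floor((10 + 10)/1) = 20.
  m_3 = 1*20 - 10 = 10, d_3 = (102 - 10^2)/1 = 2/1 = 2: (m_3, d_3) = (m_1, d_1) = (10, 2), so from here the quotients repeat a_1, a_2; the period length is 2.
So sqrt(102) = [10; (10, 20)] with period length k = 2.
k is even, so the fundamental solution of x^2 - 102y^2 = 1 is (p_{k-1}, q_{k-1}) = (p_1, q_1); compute convergents through index 1.
Convergents (p_i = a_i*p_{i-1} + p_{i-2}, q_i = a_i*q_{i-1} + q_{i-2} with p_{-2}=0, p_{-1}=1, q_{-2}=1, q_{-1}=0):
  i=0: a_0=10, p_0 = 10*1 + 0 = 10, q_0 = 10*0 + 1 = 1.
  i=1: a_1=10, p_1 = 10*10 + 1 = 101, q_1 = 10*1 + 0 = 10.
Check: 101^2 - 102*10^2 = 10201 - 10200 = 1, so (x, y) = (101, 10) solves the equation, and by the theorem it is the least positive solution.

(x, y) = (101, 10)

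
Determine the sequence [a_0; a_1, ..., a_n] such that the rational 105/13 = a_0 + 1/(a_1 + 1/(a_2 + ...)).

[8; 13]

Run the Euclidean algorithm on 105 and 13; the successive quotients are the partial quotients a_0, a_1, ... (each step inverts the fractional part left over by the previous one):
  105 = 8*13 + 1, so a_0 = 8.
  13 = 13*1 + 0, so a_1 = 13.
The remainder reaches 0 after 2 divisions, so the expansion has 2 partial quotients, read off in order.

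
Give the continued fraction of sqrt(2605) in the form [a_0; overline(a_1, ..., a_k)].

Write x_i = (sqrt(2605) + m_i)/d_i with (m_0, d_0) = (0, 1). a_0 = floor(sqrt(2605)) = 51, since 51^2 = 2601 <= 2605 < 2704 = 52^2.
Iterate m_{i+1} = d_i*a_i - m_i, d_{i+1} = (2605 - m_{i+1}^2)/d_i, a_{i+1} = floor((a_0 + m_{i+1})/d_{i+1}):
  m_1 = 1*51 - 0 = 51, d_1 = (2605 - 51^2)/1 = 4/1 = 4, a_1 = floor((51 + 51)/4) = 25.
  m_2 = 4*25 - 51 = 49, d_2 = (2605 - 49^2)/4 = 204/4 = 51, a_2 = floor((51 + 49)/51) = 1.
  m_3 = 51*1 - 49 = 2, d_3 = (2605 - 2^2)/51 = 2601/51 = 51, a_3 = floor((51 + 2)/51) = 1.
  m_4 = 51*1 - 2 = 49, d_4 = (2605 - 49^2)/51 = 204/51 = 4, a_4 = floor((51 + 49)/4) = 25.
  m_5 = 4*25 - 49 = 51, d_5 = (2605 - 51^2)/4 = 4/4 = 1, a_5 = floor((51 + 51)/1) = 102.
  m_6 = 1*102 - 51 = 51, d_6 = (2605 - 51^2)/1 = 4/1 = 4: (m_6, d_6) = (m_1, d_1) = (51, 4), so from here the quotients repeat a_1, ..., a_5; the period length is 5.
Hence the expansion of sqrt(2605) is a_0 = 51 followed by the repeating block 25, 1, 1, 25, 102 (period 5).

[51; overline(25, 1, 1, 25, 102)]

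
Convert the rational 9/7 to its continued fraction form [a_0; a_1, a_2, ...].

Run the Euclidean algorithm on 9 and 7; the successive quotients are the partial quotients a_0, a_1, ... (each step inverts the fractional part left over by the previous one):
  9 = 1*7 + 2, so a_0 = 1.
  7 = 3*2 + 1, so a_1 = 3.
  2 = 2*1 + 0, so a_2 = 2.
The remainder reaches 0 after 3 divisions, so the expansion has 3 partial quotients, read off in order.

[1; 3, 2]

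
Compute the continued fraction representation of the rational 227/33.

Run the Euclidean algorithm on 227 and 33; the successive quotients are the partial quotients a_0, a_1, ... (each step inverts the fractional part left over by the previous one):
  227 = 6*33 + 29, so a_0 = 6.
  33 = 1*29 + 4, so a_1 = 1.
  29 = 7*4 + 1, so a_2 = 7.
  4 = 4*1 + 0, so a_3 = 4.
The remainder reaches 0 after 4 divisions, so the expansion has 4 partial quotients, read off in order.

[6; 1, 7, 4]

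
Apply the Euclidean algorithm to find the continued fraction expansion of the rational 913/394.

Run the Euclidean algorithm on 913 and 394; the successive quotients are the partial quotients a_0, a_1, ... (each step inverts the fractional part left over by the previous one):
  913 = 2*394 + 125, so a_0 = 2.
  394 = 3*125 + 19, so a_1 = 3.
  125 = 6*19 + 11, so a_2 = 6.
  19 = 1*11 + 8, so a_3 = 1.
  11 = 1*8 + 3, so a_4 = 1.
  8 = 2*3 + 2, so a_5 = 2.
  3 = 1*2 + 1, so a_6 = 1.
  2 = 2*1 + 0, so a_7 = 2.
The remainder reaches 0 after 8 divisions, so the expansion has 8 partial quotients, read off in order.

[2; 3, 6, 1, 1, 2, 1, 2]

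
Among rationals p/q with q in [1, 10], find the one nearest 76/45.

Expand x = 76/45 as a continued fraction with the Euclidean algorithm:
  76 = 1*45 + 31, so a_0 = 1.
  45 = 1*31 + 14, so a_1 = 1.
  31 = 2*14 + 3, so a_2 = 2.
  14 = 4*3 + 2, so a_3 = 4.
  3 = 1*2 + 1, so a_4 = 1.
  2 = 2*1 + 0, so a_5 = 2.
so x = [1; 1, 2, 4, 1, 2].
Convergents (p_i = a_i*p_{i-1} + p_{i-2}, q_i = a_i*q_{i-1} + q_{i-2} with p_{-2}=0, p_{-1}=1, q_{-2}=1, q_{-1}=0), until the denominator exceeds 10:
  i=0: a_0=1, p_0 = 1*1 + 0 = 1, q_0 = 1*0 + 1 = 1.
  i=1: a_1=1, p_1 = 1*1 + 1 = 2, q_1 = 1*1 + 0 = 1.
  i=2: a_2=2, p_2 = 2*2 + 1 = 5, q_2 = 2*1 + 1 = 3.
  i=3: a_3=4, p_3 = 4*5 + 2 = 22, q_3 = 4*3 + 1 = 13.
q_3 = 13 > 10, so the last convergent with denominator <= 10 is p_2/q_2 = 5/3.
The closest fraction with denominator <= 10 is either p_2/q_2 or the intermediate fraction (k*p_2 + p_1)/(k*q_2 + q_1) with the largest k >= 1 whose denominator stays <= 10; these approach x as k grows, and every other convergent or intermediate fraction in range is farther away.
Largest k: floor((10 - q_1)/q_2) = floor((10 - 1)/3) = 3.
That gives (3*5 + 2)/(3*3 + 1) = 17/10.
Compare the errors: |x - 5/3| = |76*3 - 5*45|/(45*3) = 3/135, and |x - 17/10| = |76*10 - 17*45|/(45*10) = 5/450.
Cross-multiplying, 5*135 = 675 < 1350 = 3*450, so 5/450 is smaller: the intermediate fraction 17/10 is closer to x than 5/3.

17/10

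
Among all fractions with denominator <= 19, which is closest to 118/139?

Expand x = 118/139 as a continued fraction with the Euclidean algorithm:
  118 = 0*139 + 118, so a_0 = 0.
  139 = 1*118 + 21, so a_1 = 1.
  118 = 5*21 + 13, so a_2 = 5.
  21 = 1*13 + 8, so a_3 = 1.
  13 = 1*8 + 5, so a_4 = 1.
  8 = 1*5 + 3, so a_5 = 1.
  5 = 1*3 + 2, so a_6 = 1.
  3 = 1*2 + 1, so a_7 = 1.
  2 = 2*1 + 0, so a_8 = 2.
so x = [0; 1, 5, 1, 1, 1, 1, 1, 2].
Convergents (p_i = a_i*p_{i-1} + p_{i-2}, q_i = a_i*q_{i-1} + q_{i-2} with p_{-2}=0, p_{-1}=1, q_{-2}=1, q_{-1}=0), until the denominator exceeds 19:
  i=0: a_0=0, p_0 = 0*1 + 0 = 0, q_0 = 0*0 + 1 = 1.
  i=1: a_1=1, p_1 = 1*0 + 1 = 1, q_1 = 1*1 + 0 = 1.
  i=2: a_2=5, p_2 = 5*1 + 0 = 5, q_2 = 5*1 + 1 = 6.
  i=3: a_3=1, p_3 = 1*5 + 1 = 6, q_3 = 1*6 + 1 = 7.
  i=4: a_4=1, p_4 = 1*6 + 5 = 11, q_4 = 1*7 + 6 = 13.
  i=5: a_5=1, p_5 = 1*11 + 6 = 17, q_5 = 1*13 + 7 = 20.
q_5 = 20 > 19, so the last convergent with denominator <= 19 is p_4/q_4 = 11/13.
The closest fraction with denominator <= 19 is either p_4/q_4 or the intermediate fraction (k*p_4 + p_3)/(k*q_4 + q_3) with the largest k >= 1 whose denominator stays <= 19; these approach x as k grows, and every other convergent or intermediate fraction in range is farther away.
Largest k: floor((19 - q_3)/q_4) = floor((19 - 7)/13) = 0.
Since k = 0, no intermediate fraction beyond p_4/q_4 has denominator <= 19, so the convergent 11/13 is the closest (its error is |118*13 - 11*139|/(139*13) = 5/1807).

11/13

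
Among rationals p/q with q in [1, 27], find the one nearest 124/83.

3/2

Expand x = 124/83 as a continued fraction with the Euclidean algorithm:
  124 = 1*83 + 41, so a_0 = 1.
  83 = 2*41 + 1, so a_1 = 2.
  41 = 41*1 + 0, so a_2 = 41.
so x = [1; 2, 41].
Convergents (p_i = a_i*p_{i-1} + p_{i-2}, q_i = a_i*q_{i-1} + q_{i-2} with p_{-2}=0, p_{-1}=1, q_{-2}=1, q_{-1}=0), until the denominator exceeds 27:
  i=0: a_0=1, p_0 = 1*1 + 0 = 1, q_0 = 1*0 + 1 = 1.
  i=1: a_1=2, p_1 = 2*1 + 1 = 3, q_1 = 2*1 + 0 = 2.
  i=2: a_2=41, p_2 = 41*3 + 1 = 124, q_2 = 41*2 + 1 = 83.
q_2 = 83 > 27, so the last convergent with denominator <= 27 is p_1/q_1 = 3/2.
The closest fraction with denominator <= 27 is either p_1/q_1 or the intermediate fraction (k*p_1 + p_0)/(k*q_1 + q_0) with the largest k >= 1 whose denominator stays <= 27; these approach x as k grows, and every other convergent or intermediate fraction in range is farther away.
Largest k: floor((27 - q_0)/q_1) = floor((27 - 1)/2) = 13.
That gives (13*3 + 1)/(13*2 + 1) = 40/27.
Compare the errors: |x - 3/2| = |124*2 - 3*83|/(83*2) = 1/166, and |x - 40/27| = |124*27 - 40*83|/(83*27) = 28/2241.
Cross-multiplying, 1*2241 = 2241 < 4648 = 28*166, so 1/166 is smaller: the convergent 3/2 is closer to x than 40/27.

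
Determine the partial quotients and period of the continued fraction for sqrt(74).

Write x_i = (sqrt(74) + m_i)/d_i with (m_0, d_0) = (0, 1). a_0 = floor(sqrt(74)) = 8, since 8^2 = 64 <= 74 < 81 = 9^2.
Iterate m_{i+1} = d_i*a_i - m_i, d_{i+1} = (74 - m_{i+1}^2)/d_i, a_{i+1} = floor((a_0 + m_{i+1})/d_{i+1}):
  m_1 = 1*8 - 0 = 8, d_1 = (74 - 8^2)/1 = 10/1 = 10, a_1 = floor((8 + 8)/10) = 1.
  m_2 = 10*1 - 8 = 2, d_2 = (74 - 2^2)/10 = 70/10 = 7, a_2 = floor((8 + 2)/7) = 1.
  m_3 = 7*1 - 2 = 5, d_3 = (74 - 5^2)/7 = 49/7 = 7, a_3 = floor((8 + 5)/7) = 1.
  m_4 = 7*1 - 5 = 2, d_4 = (74 - 2^2)/7 = 70/7 = 10, a_4 = floor((8 + 2)/10) = 1.
  m_5 = 10*1 - 2 = 8, d_5 = (74 - 8^2)/10 = 10/10 = 1, a_5 = floor((8 + 8)/1) = 16.
  m_6 = 1*16 - 8 = 8, d_6 = (74 - 8^2)/1 = 10/1 = 10: (m_6, d_6) = (m_1, d_1) = (8, 10), so from here the quotients repeat a_1, ..., a_5; the period length is 5.
Hence the expansion of sqrt(74) is a_0 = 8 followed by the repeating block 1, 1, 1, 1, 16 (period 5).

[8; (1, 1, 1, 1, 16)]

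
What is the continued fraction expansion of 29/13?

Run the Euclidean algorithm on 29 and 13; the successive quotients are the partial quotients a_0, a_1, ... (each step inverts the fractional part left over by the previous one):
  29 = 2*13 + 3, so a_0 = 2.
  13 = 4*3 + 1, so a_1 = 4.
  3 = 3*1 + 0, so a_2 = 3.
The remainder reaches 0 after 3 divisions, so the expansion has 3 partial quotients, read off in order.

[2; 4, 3]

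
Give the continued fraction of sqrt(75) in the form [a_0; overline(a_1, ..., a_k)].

[8; overline(1, 1, 1, 16)]

Write x_i = (sqrt(75) + m_i)/d_i with (m_0, d_0) = (0, 1). a_0 = floor(sqrt(75)) = 8, since 8^2 = 64 <= 75 < 81 = 9^2.
Iterate m_{i+1} = d_i*a_i - m_i, d_{i+1} = (75 - m_{i+1}^2)/d_i, a_{i+1} = floor((a_0 + m_{i+1})/d_{i+1}):
  m_1 = 1*8 - 0 = 8, d_1 = (75 - 8^2)/1 = 11/1 = 11, a_1 = floor((8 + 8)/11) = 1.
  m_2 = 11*1 - 8 = 3, d_2 = (75 - 3^2)/11 = 66/11 = 6, a_2 = floor((8 + 3)/6) = 1.
  m_3 = 6*1 - 3 = 3, d_3 = (75 - 3^2)/6 = 66/6 = 11, a_3 = floor((8 + 3)/11) = 1.
  m_4 = 11*1 - 3 = 8, d_4 = (75 - 8^2)/11 = 11/11 = 1, a_4 = floor((8 + 8)/1) = 16.
  m_5 = 1*16 - 8 = 8, d_5 = (75 - 8^2)/1 = 11/1 = 11: (m_5, d_5) = (m_1, d_1) = (8, 11), so from here the quotients repeat a_1, ..., a_4; the period length is 4.
Hence the expansion of sqrt(75) is a_0 = 8 followed by the repeating block 1, 1, 1, 16 (period 4).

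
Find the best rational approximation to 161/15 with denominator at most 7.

43/4

Expand x = 161/15 as a continued fraction with the Euclidean algorithm:
  161 = 10*15 + 11, so a_0 = 10.
  15 = 1*11 + 4, so a_1 = 1.
  11 = 2*4 + 3, so a_2 = 2.
  4 = 1*3 + 1, so a_3 = 1.
  3 = 3*1 + 0, so a_4 = 3.
so x = [10; 1, 2, 1, 3].
Convergents (p_i = a_i*p_{i-1} + p_{i-2}, q_i = a_i*q_{i-1} + q_{i-2} with p_{-2}=0, p_{-1}=1, q_{-2}=1, q_{-1}=0), until the denominator exceeds 7:
  i=0: a_0=10, p_0 = 10*1 + 0 = 10, q_0 = 10*0 + 1 = 1.
  i=1: a_1=1, p_1 = 1*10 + 1 = 11, q_1 = 1*1 + 0 = 1.
  i=2: a_2=2, p_2 = 2*11 + 10 = 32, q_2 = 2*1 + 1 = 3.
  i=3: a_3=1, p_3 = 1*32 + 11 = 43, q_3 = 1*3 + 1 = 4.
  i=4: a_4=3, p_4 = 3*43 + 32 = 161, q_4 = 3*4 + 3 = 15.
q_4 = 15 > 7, so the last convergent with denominator <= 7 is p_3/q_3 = 43/4.
The closest fraction with denominator <= 7 is either p_3/q_3 or the intermediate fraction (k*p_3 + p_2)/(k*q_3 + q_2) with the largest k >= 1 whose denominator stays <= 7; these approach x as k grows, and every other convergent or intermediate fraction in range is farther away.
Largest k: floor((7 - q_2)/q_3) = floor((7 - 3)/4) = 1.
That gives (1*43 + 32)/(1*4 + 3) = 75/7.
Compare the errors: |x - 43/4| = |161*4 - 43*15|/(15*4) = 1/60, and |x - 75/7| = |161*7 - 75*15|/(15*7) = 2/105.
Cross-multiplying, 1*105 = 105 < 120 = 2*60, so 1/60 is smaller: the convergent 43/4 is closer to x than 75/7.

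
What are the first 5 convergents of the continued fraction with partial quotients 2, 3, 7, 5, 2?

Using the convergent recurrence p_i = a_i*p_{i-1} + p_{i-2}, q_i = a_i*q_{i-1} + q_{i-2} with p_{-2}=0, p_{-1}=1, q_{-2}=1, q_{-1}=0:
  i=0: a_0=2, p_0 = 2*1 + 0 = 2, q_0 = 2*0 + 1 = 1.
  i=1: a_1=3, p_1 = 3*2 + 1 = 7, q_1 = 3*1 + 0 = 3.
  i=2: a_2=7, p_2 = 7*7 + 2 = 51, q_2 = 7*3 + 1 = 22.
  i=3: a_3=5, p_3 = 5*51 + 7 = 262, q_3 = 5*22 + 3 = 113.
  i=4: a_4=2, p_4 = 2*262 + 51 = 575, q_4 = 2*113 + 22 = 248.

2/1, 7/3, 51/22, 262/113, 575/248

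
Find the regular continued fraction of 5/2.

[2; 2]

Run the Euclidean algorithm on 5 and 2; the successive quotients are the partial quotients a_0, a_1, ... (each step inverts the fractional part left over by the previous one):
  5 = 2*2 + 1, so a_0 = 2.
  2 = 2*1 + 0, so a_1 = 2.
The remainder reaches 0 after 2 divisions, so the expansion has 2 partial quotients, read off in order.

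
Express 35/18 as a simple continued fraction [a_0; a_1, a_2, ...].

Run the Euclidean algorithm on 35 and 18; the successive quotients are the partial quotients a_0, a_1, ... (each step inverts the fractional part left over by the previous one):
  35 = 1*18 + 17, so a_0 = 1.
  18 = 1*17 + 1, so a_1 = 1.
  17 = 17*1 + 0, so a_2 = 17.
The remainder reaches 0 after 3 divisions, so the expansion has 3 partial quotients, read off in order.

[1; 1, 17]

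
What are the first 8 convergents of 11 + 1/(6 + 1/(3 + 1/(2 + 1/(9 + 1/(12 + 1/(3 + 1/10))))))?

11/1, 67/6, 212/19, 491/44, 4631/415, 56063/5024, 172820/15487, 1784263/159894

Using the convergent recurrence p_i = a_i*p_{i-1} + p_{i-2}, q_i = a_i*q_{i-1} + q_{i-2} with p_{-2}=0, p_{-1}=1, q_{-2}=1, q_{-1}=0:
  i=0: a_0=11, p_0 = 11*1 + 0 = 11, q_0 = 11*0 + 1 = 1.
  i=1: a_1=6, p_1 = 6*11 + 1 = 67, q_1 = 6*1 + 0 = 6.
  i=2: a_2=3, p_2 = 3*67 + 11 = 212, q_2 = 3*6 + 1 = 19.
  i=3: a_3=2, p_3 = 2*212 + 67 = 491, q_3 = 2*19 + 6 = 44.
  i=4: a_4=9, p_4 = 9*491 + 212 = 4631, q_4 = 9*44 + 19 = 415.
  i=5: a_5=12, p_5 = 12*4631 + 491 = 56063, q_5 = 12*415 + 44 = 5024.
  i=6: a_6=3, p_6 = 3*56063 + 4631 = 172820, q_6 = 3*5024 + 415 = 15487.
  i=7: a_7=10, p_7 = 10*172820 + 56063 = 1784263, q_7 = 10*15487 + 5024 = 159894.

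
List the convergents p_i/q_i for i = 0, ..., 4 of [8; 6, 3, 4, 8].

Using the convergent recurrence p_i = a_i*p_{i-1} + p_{i-2}, q_i = a_i*q_{i-1} + q_{i-2} with p_{-2}=0, p_{-1}=1, q_{-2}=1, q_{-1}=0:
  i=0: a_0=8, p_0 = 8*1 + 0 = 8, q_0 = 8*0 + 1 = 1.
  i=1: a_1=6, p_1 = 6*8 + 1 = 49, q_1 = 6*1 + 0 = 6.
  i=2: a_2=3, p_2 = 3*49 + 8 = 155, q_2 = 3*6 + 1 = 19.
  i=3: a_3=4, p_3 = 4*155 + 49 = 669, q_3 = 4*19 + 6 = 82.
  i=4: a_4=8, p_4 = 8*669 + 155 = 5507, q_4 = 8*82 + 19 = 675.

8/1, 49/6, 155/19, 669/82, 5507/675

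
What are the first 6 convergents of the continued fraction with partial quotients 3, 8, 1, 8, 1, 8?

3/1, 25/8, 28/9, 249/80, 277/89, 2465/792

Using the convergent recurrence p_i = a_i*p_{i-1} + p_{i-2}, q_i = a_i*q_{i-1} + q_{i-2} with p_{-2}=0, p_{-1}=1, q_{-2}=1, q_{-1}=0:
  i=0: a_0=3, p_0 = 3*1 + 0 = 3, q_0 = 3*0 + 1 = 1.
  i=1: a_1=8, p_1 = 8*3 + 1 = 25, q_1 = 8*1 + 0 = 8.
  i=2: a_2=1, p_2 = 1*25 + 3 = 28, q_2 = 1*8 + 1 = 9.
  i=3: a_3=8, p_3 = 8*28 + 25 = 249, q_3 = 8*9 + 8 = 80.
  i=4: a_4=1, p_4 = 1*249 + 28 = 277, q_4 = 1*80 + 9 = 89.
  i=5: a_5=8, p_5 = 8*277 + 249 = 2465, q_5 = 8*89 + 80 = 792.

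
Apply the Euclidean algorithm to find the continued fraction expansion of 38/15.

[2; 1, 1, 7]

Run the Euclidean algorithm on 38 and 15; the successive quotients are the partial quotients a_0, a_1, ... (each step inverts the fractional part left over by the previous one):
  38 = 2*15 + 8, so a_0 = 2.
  15 = 1*8 + 7, so a_1 = 1.
  8 = 1*7 + 1, so a_2 = 1.
  7 = 7*1 + 0, so a_3 = 7.
The remainder reaches 0 after 4 divisions, so the expansion has 4 partial quotients, read off in order.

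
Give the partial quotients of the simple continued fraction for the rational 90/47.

Run the Euclidean algorithm on 90 and 47; the successive quotients are the partial quotients a_0, a_1, ... (each step inverts the fractional part left over by the previous one):
  90 = 1*47 + 43, so a_0 = 1.
  47 = 1*43 + 4, so a_1 = 1.
  43 = 10*4 + 3, so a_2 = 10.
  4 = 1*3 + 1, so a_3 = 1.
  3 = 3*1 + 0, so a_4 = 3.
The remainder reaches 0 after 5 divisions, so the expansion has 5 partial quotients, read off in order.

[1; 1, 10, 1, 3]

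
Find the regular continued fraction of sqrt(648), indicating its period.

Write x_i = (sqrt(648) + m_i)/d_i with (m_0, d_0) = (0, 1). a_0 = floor(sqrt(648)) = 25, since 25^2 = 625 <= 648 < 676 = 26^2.
Iterate m_{i+1} = d_i*a_i - m_i, d_{i+1} = (648 - m_{i+1}^2)/d_i, a_{i+1} = floor((a_0 + m_{i+1})/d_{i+1}):
  m_1 = 1*25 - 0 = 25, d_1 = (648 - 25^2)/1 = 23/1 = 23, a_1 = floor((25 + 25)/23) = 2.
  m_2 = 23*2 - 25 = 21, d_2 = (648 - 21^2)/23 = 207/23 = 9, a_2 = floor((25 + 21)/9) = 5.
  m_3 = 9*5 - 21 = 24, d_3 = (648 - 24^2)/9 = 72/9 = 8, a_3 = floor((25 + 24)/8) = 6.
  m_4 = 8*6 - 24 = 24, d_4 = (648 - 24^2)/8 = 72/8 = 9, a_4 = floor((25 + 24)/9) = 5.
  m_5 = 9*5 - 24 = 21, d_5 = (648 - 21^2)/9 = 207/9 = 23, a_5 = floor((25 + 21)/23) = 2.
  m_6 = 23*2 - 21 = 25, d_6 = (648 - 25^2)/23 = 23/23 = 1, a_6 = floor((25 + 25)/1) = 50.
  m_7 = 1*50 - 25 = 25, d_7 = (648 - 25^2)/1 = 23/1 = 23: (m_7, d_7) = (m_1, d_1) = (25, 23), so from here the quotients repeat a_1, ..., a_6; the period length is 6.
Hence the expansion of sqrt(648) is a_0 = 25 followed by the repeating block 2, 5, 6, 5, 2, 50 (period 6).

[25; (2, 5, 6, 5, 2, 50)]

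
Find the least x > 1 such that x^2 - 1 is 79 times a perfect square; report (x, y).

First expand sqrt(79) as a continued fraction. With x_i = (sqrt(79) + m_i)/d_i and (m_0, d_0) = (0, 1): a_0 = floor(sqrt(79)) = 8, since 8^2 = 64 <= 79 < 81 = 9^2.
Iterate m_{i+1} = d_i*a_i - m_i, d_{i+1} = (79 - m_{i+1}^2)/d_i, a_{i+1} = floor((a_0 + m_{i+1})/d_{i+1}):
  m_1 = 1*8 - 0 = 8, d_1 = (79 - 8^2)/1 = 15/1 = 15, a_1 = floor((8 + 8)/15) = 1.
  m_2 = 15*1 - 8 = 7, d_2 = (79 - 7^2)/15 = 30/15 = 2, a_2 = floor((8 + 7)/2) = 7.
  m_3 = 2*7 - 7 = 7, d_3 = (79 - 7^2)/2 = 30/2 = 15, a_3 = floor((8 + 7)/15) = 1.
  m_4 = 15*1 - 7 = 8, d_4 = (79 - 8^2)/15 = 15/15 = 1, a_4 = floor((8 + 8)/1) = 16.
  m_5 = 1*16 - 8 = 8, d_5 = (79 - 8^2)/1 = 15/1 = 15: (m_5, d_5) = (m_1, d_1) = (8, 15), so from here the quotients repeat a_1, ..., a_4; the period length is 4.
So sqrt(79) = [8; (1, 7, 1, 16)] with period length k = 4.
k is even, so the fundamental solution of x^2 - 79y^2 = 1 is (p_{k-1}, q_{k-1}) = (p_3, q_3); compute convergents through index 3.
Convergents (p_i = a_i*p_{i-1} + p_{i-2}, q_i = a_i*q_{i-1} + q_{i-2} with p_{-2}=0, p_{-1}=1, q_{-2}=1, q_{-1}=0):
  i=0: a_0=8, p_0 = 8*1 + 0 = 8, q_0 = 8*0 + 1 = 1.
  i=1: a_1=1, p_1 = 1*8 + 1 = 9, q_1 = 1*1 + 0 = 1.
  i=2: a_2=7, p_2 = 7*9 + 8 = 71, q_2 = 7*1 + 1 = 8.
  i=3: a_3=1, p_3 = 1*71 + 9 = 80, q_3 = 1*8 + 1 = 9.
Check: 80^2 - 79*9^2 = 6400 - 6399 = 1, so (x, y) = (80, 9) solves the equation, and by the theorem it is the least positive solution.

(x, y) = (80, 9)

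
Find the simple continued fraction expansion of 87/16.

Run the Euclidean algorithm on 87 and 16; the successive quotients are the partial quotients a_0, a_1, ... (each step inverts the fractional part left over by the previous one):
  87 = 5*16 + 7, so a_0 = 5.
  16 = 2*7 + 2, so a_1 = 2.
  7 = 3*2 + 1, so a_2 = 3.
  2 = 2*1 + 0, so a_3 = 2.
The remainder reaches 0 after 4 divisions, so the expansion has 4 partial quotients, read off in order.

[5; 2, 3, 2]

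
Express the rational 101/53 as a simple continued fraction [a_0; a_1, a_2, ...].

Run the Euclidean algorithm on 101 and 53; the successive quotients are the partial quotients a_0, a_1, ... (each step inverts the fractional part left over by the previous one):
  101 = 1*53 + 48, so a_0 = 1.
  53 = 1*48 + 5, so a_1 = 1.
  48 = 9*5 + 3, so a_2 = 9.
  5 = 1*3 + 2, so a_3 = 1.
  3 = 1*2 + 1, so a_4 = 1.
  2 = 2*1 + 0, so a_5 = 2.
The remainder reaches 0 after 6 divisions, so the expansion has 6 partial quotients, read off in order.

[1; 1, 9, 1, 1, 2]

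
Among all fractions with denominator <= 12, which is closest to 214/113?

17/9

Expand x = 214/113 as a continued fraction with the Euclidean algorithm:
  214 = 1*113 + 101, so a_0 = 1.
  113 = 1*101 + 12, so a_1 = 1.
  101 = 8*12 + 5, so a_2 = 8.
  12 = 2*5 + 2, so a_3 = 2.
  5 = 2*2 + 1, so a_4 = 2.
  2 = 2*1 + 0, so a_5 = 2.
so x = [1; 1, 8, 2, 2, 2].
Convergents (p_i = a_i*p_{i-1} + p_{i-2}, q_i = a_i*q_{i-1} + q_{i-2} with p_{-2}=0, p_{-1}=1, q_{-2}=1, q_{-1}=0), until the denominator exceeds 12:
  i=0: a_0=1, p_0 = 1*1 + 0 = 1, q_0 = 1*0 + 1 = 1.
  i=1: a_1=1, p_1 = 1*1 + 1 = 2, q_1 = 1*1 + 0 = 1.
  i=2: a_2=8, p_2 = 8*2 + 1 = 17, q_2 = 8*1 + 1 = 9.
  i=3: a_3=2, p_3 = 2*17 + 2 = 36, q_3 = 2*9 + 1 = 19.
q_3 = 19 > 12, so the last convergent with denominator <= 12 is p_2/q_2 = 17/9.
The closest fraction with denominator <= 12 is either p_2/q_2 or the intermediate fraction (k*p_2 + p_1)/(k*q_2 + q_1) with the largest k >= 1 whose denominator stays <= 12; these approach x as k grows, and every other convergent or intermediate fraction in range is farther away.
Largest k: floor((12 - q_1)/q_2) = floor((12 - 1)/9) = 1.
That gives (1*17 + 2)/(1*9 + 1) = 19/10.
Compare the errors: |x - 17/9| = |214*9 - 17*113|/(113*9) = 5/1017, and |x - 19/10| = |214*10 - 19*113|/(113*10) = 7/1130.
Cross-multiplying, 5*1130 = 5650 < 7119 = 7*1017, so 5/1017 is smaller: the convergent 17/9 is closer to x than 19/10.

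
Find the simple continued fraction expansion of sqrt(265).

[16; (3, 1, 1, 2, 2, 1, 1, 3, 32)]

Write x_i = (sqrt(265) + m_i)/d_i with (m_0, d_0) = (0, 1). a_0 = floor(sqrt(265)) = 16, since 16^2 = 256 <= 265 < 289 = 17^2.
Iterate m_{i+1} = d_i*a_i - m_i, d_{i+1} = (265 - m_{i+1}^2)/d_i, a_{i+1} = floor((a_0 + m_{i+1})/d_{i+1}):
  m_1 = 1*16 - 0 = 16, d_1 = (265 - 16^2)/1 = 9/1 = 9, a_1 = floor((16 + 16)/9) = 3.
  m_2 = 9*3 - 16 = 11, d_2 = (265 - 11^2)/9 = 144/9 = 16, a_2 = floor((16 + 11)/16) = 1.
  m_3 = 16*1 - 11 = 5, d_3 = (265 - 5^2)/16 = 240/16 = 15, a_3 = floor((16 + 5)/15) = 1.
  m_4 = 15*1 - 5 = 10, d_4 = (265 - 10^2)/15 = 165/15 = 11, a_4 = floor((16 + 10)/11) = 2.
  m_5 = 11*2 - 10 = 12, d_5 = (265 - 12^2)/11 = 121/11 = 11, a_5 = floor((16 + 12)/11) = 2.
  m_6 = 11*2 - 12 = 10, d_6 = (265 - 10^2)/11 = 165/11 = 15, a_6 = floor((16 + 10)/15) = 1.
  m_7 = 15*1 - 10 = 5, d_7 = (265 - 5^2)/15 = 240/15 = 16, a_7 = floor((16 + 5)/16) = 1.
  m_8 = 16*1 - 5 = 11, d_8 = (265 - 11^2)/16 = 144/16 = 9, a_8 = floor((16 + 11)/9) = 3.
  m_9 = 9*3 - 11 = 16, d_9 = (265 - 16^2)/9 = 9/9 = 1, a_9 = floor((16 + 16)/1) = 32.
  m_10 = 1*32 - 16 = 16, d_10 = (265 - 16^2)/1 = 9/1 = 9: (m_10, d_10) = (m_1, d_1) = (16, 9), so from here the quotients repeat a_1, ..., a_9; the period length is 9.
Hence the expansion of sqrt(265) is a_0 = 16 followed by the repeating block 3, 1, 1, 2, 2, 1, 1, 3, 32 (period 9).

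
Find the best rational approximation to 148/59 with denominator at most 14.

5/2

Expand x = 148/59 as a continued fraction with the Euclidean algorithm:
  148 = 2*59 + 30, so a_0 = 2.
  59 = 1*30 + 29, so a_1 = 1.
  30 = 1*29 + 1, so a_2 = 1.
  29 = 29*1 + 0, so a_3 = 29.
so x = [2; 1, 1, 29].
Convergents (p_i = a_i*p_{i-1} + p_{i-2}, q_i = a_i*q_{i-1} + q_{i-2} with p_{-2}=0, p_{-1}=1, q_{-2}=1, q_{-1}=0), until the denominator exceeds 14:
  i=0: a_0=2, p_0 = 2*1 + 0 = 2, q_0 = 2*0 + 1 = 1.
  i=1: a_1=1, p_1 = 1*2 + 1 = 3, q_1 = 1*1 + 0 = 1.
  i=2: a_2=1, p_2 = 1*3 + 2 = 5, q_2 = 1*1 + 1 = 2.
  i=3: a_3=29, p_3 = 29*5 + 3 = 148, q_3 = 29*2 + 1 = 59.
q_3 = 59 > 14, so the last convergent with denominator <= 14 is p_2/q_2 = 5/2.
The closest fraction with denominator <= 14 is either p_2/q_2 or the intermediate fraction (k*p_2 + p_1)/(k*q_2 + q_1) with the largest k >= 1 whose denominator stays <= 14; these approach x as k grows, and every other convergent or intermediate fraction in range is farther away.
Largest k: floor((14 - q_1)/q_2) = floor((14 - 1)/2) = 6.
That gives (6*5 + 3)/(6*2 + 1) = 33/13.
Compare the errors: |x - 5/2| = |148*2 - 5*59|/(59*2) = 1/118, and |x - 33/13| = |148*13 - 33*59|/(59*13) = 23/767.
Cross-multiplying, 1*767 = 767 < 2714 = 23*118, so 1/118 is smaller: the convergent 5/2 is closer to x than 33/13.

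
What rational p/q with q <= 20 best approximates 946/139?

34/5

Expand x = 946/139 as a continued fraction with the Euclidean algorithm:
  946 = 6*139 + 112, so a_0 = 6.
  139 = 1*112 + 27, so a_1 = 1.
  112 = 4*27 + 4, so a_2 = 4.
  27 = 6*4 + 3, so a_3 = 6.
  4 = 1*3 + 1, so a_4 = 1.
  3 = 3*1 + 0, so a_5 = 3.
so x = [6; 1, 4, 6, 1, 3].
Convergents (p_i = a_i*p_{i-1} + p_{i-2}, q_i = a_i*q_{i-1} + q_{i-2} with p_{-2}=0, p_{-1}=1, q_{-2}=1, q_{-1}=0), until the denominator exceeds 20:
  i=0: a_0=6, p_0 = 6*1 + 0 = 6, q_0 = 6*0 + 1 = 1.
  i=1: a_1=1, p_1 = 1*6 + 1 = 7, q_1 = 1*1 + 0 = 1.
  i=2: a_2=4, p_2 = 4*7 + 6 = 34, q_2 = 4*1 + 1 = 5.
  i=3: a_3=6, p_3 = 6*34 + 7 = 211, q_3 = 6*5 + 1 = 31.
q_3 = 31 > 20, so the last convergent with denominator <= 20 is p_2/q_2 = 34/5.
The closest fraction with denominator <= 20 is either p_2/q_2 or the intermediate fraction (k*p_2 + p_1)/(k*q_2 + q_1) with the largest k >= 1 whose denominator stays <= 20; these approach x as k grows, and every other convergent or intermediate fraction in range is farther away.
Largest k: floor((20 - q_1)/q_2) = floor((20 - 1)/5) = 3.
That gives (3*34 + 7)/(3*5 + 1) = 109/16.
Compare the errors: |x - 34/5| = |946*5 - 34*139|/(139*5) = 4/695, and |x - 109/16| = |946*16 - 109*139|/(139*16) = 15/2224.
Cross-multiplying, 4*2224 = 8896 < 10425 = 15*695, so 4/695 is smaller: the convergent 34/5 is closer to x than 109/16.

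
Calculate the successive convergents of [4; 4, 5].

4/1, 17/4, 89/21

Using the convergent recurrence p_i = a_i*p_{i-1} + p_{i-2}, q_i = a_i*q_{i-1} + q_{i-2} with p_{-2}=0, p_{-1}=1, q_{-2}=1, q_{-1}=0:
  i=0: a_0=4, p_0 = 4*1 + 0 = 4, q_0 = 4*0 + 1 = 1.
  i=1: a_1=4, p_1 = 4*4 + 1 = 17, q_1 = 4*1 + 0 = 4.
  i=2: a_2=5, p_2 = 5*17 + 4 = 89, q_2 = 5*4 + 1 = 21.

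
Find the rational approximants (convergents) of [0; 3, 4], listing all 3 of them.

0/1, 1/3, 4/13

Using the convergent recurrence p_i = a_i*p_{i-1} + p_{i-2}, q_i = a_i*q_{i-1} + q_{i-2} with p_{-2}=0, p_{-1}=1, q_{-2}=1, q_{-1}=0:
  i=0: a_0=0, p_0 = 0*1 + 0 = 0, q_0 = 0*0 + 1 = 1.
  i=1: a_1=3, p_1 = 3*0 + 1 = 1, q_1 = 3*1 + 0 = 3.
  i=2: a_2=4, p_2 = 4*1 + 0 = 4, q_2 = 4*3 + 1 = 13.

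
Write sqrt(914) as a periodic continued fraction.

[30; (4, 3, 3, 4, 60)]

Write x_i = (sqrt(914) + m_i)/d_i with (m_0, d_0) = (0, 1). a_0 = floor(sqrt(914)) = 30, since 30^2 = 900 <= 914 < 961 = 31^2.
Iterate m_{i+1} = d_i*a_i - m_i, d_{i+1} = (914 - m_{i+1}^2)/d_i, a_{i+1} = floor((a_0 + m_{i+1})/d_{i+1}):
  m_1 = 1*30 - 0 = 30, d_1 = (914 - 30^2)/1 = 14/1 = 14, a_1 = floor((30 + 30)/14) = 4.
  m_2 = 14*4 - 30 = 26, d_2 = (914 - 26^2)/14 = 238/14 = 17, a_2 = floor((30 + 26)/17) = 3.
  m_3 = 17*3 - 26 = 25, d_3 = (914 - 25^2)/17 = 289/17 = 17, a_3 = floor((30 + 25)/17) = 3.
  m_4 = 17*3 - 25 = 26, d_4 = (914 - 26^2)/17 = 238/17 = 14, a_4 = floor((30 + 26)/14) = 4.
  m_5 = 14*4 - 26 = 30, d_5 = (914 - 30^2)/14 = 14/14 = 1, a_5 = floor((30 + 30)/1) = 60.
  m_6 = 1*60 - 30 = 30, d_6 = (914 - 30^2)/1 = 14/1 = 14: (m_6, d_6) = (m_1, d_1) = (30, 14), so from here the quotients repeat a_1, ..., a_5; the period length is 5.
Hence the expansion of sqrt(914) is a_0 = 30 followed by the repeating block 4, 3, 3, 4, 60 (period 5).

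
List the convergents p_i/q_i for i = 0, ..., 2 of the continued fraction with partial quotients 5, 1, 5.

5/1, 6/1, 35/6

Using the convergent recurrence p_i = a_i*p_{i-1} + p_{i-2}, q_i = a_i*q_{i-1} + q_{i-2} with p_{-2}=0, p_{-1}=1, q_{-2}=1, q_{-1}=0:
  i=0: a_0=5, p_0 = 5*1 + 0 = 5, q_0 = 5*0 + 1 = 1.
  i=1: a_1=1, p_1 = 1*5 + 1 = 6, q_1 = 1*1 + 0 = 1.
  i=2: a_2=5, p_2 = 5*6 + 5 = 35, q_2 = 5*1 + 1 = 6.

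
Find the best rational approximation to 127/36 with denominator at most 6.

Expand x = 127/36 as a continued fraction with the Euclidean algorithm:
  127 = 3*36 + 19, so a_0 = 3.
  36 = 1*19 + 17, so a_1 = 1.
  19 = 1*17 + 2, so a_2 = 1.
  17 = 8*2 + 1, so a_3 = 8.
  2 = 2*1 + 0, so a_4 = 2.
so x = [3; 1, 1, 8, 2].
Convergents (p_i = a_i*p_{i-1} + p_{i-2}, q_i = a_i*q_{i-1} + q_{i-2} with p_{-2}=0, p_{-1}=1, q_{-2}=1, q_{-1}=0), until the denominator exceeds 6:
  i=0: a_0=3, p_0 = 3*1 + 0 = 3, q_0 = 3*0 + 1 = 1.
  i=1: a_1=1, p_1 = 1*3 + 1 = 4, q_1 = 1*1 + 0 = 1.
  i=2: a_2=1, p_2 = 1*4 + 3 = 7, q_2 = 1*1 + 1 = 2.
  i=3: a_3=8, p_3 = 8*7 + 4 = 60, q_3 = 8*2 + 1 = 17.
q_3 = 17 > 6, so the last convergent with denominator <= 6 is p_2/q_2 = 7/2.
The closest fraction with denominator <= 6 is either p_2/q_2 or the intermediate fraction (k*p_2 + p_1)/(k*q_2 + q_1) with the largest k >= 1 whose denominator stays <= 6; these approach x as k grows, and every other convergent or intermediate fraction in range is farther away.
Largest k: floor((6 - q_1)/q_2) = floor((6 - 1)/2) = 2.
That gives (2*7 + 4)/(2*2 + 1) = 18/5.
Compare the errors: |x - 7/2| = |127*2 - 7*36|/(36*2) = 2/72, and |x - 18/5| = |127*5 - 18*36|/(36*5) = 13/180.
Cross-multiplying, 2*180 = 360 < 936 = 13*72, so 2/72 is smaller: the convergent 7/2 is closer to x than 18/5.

7/2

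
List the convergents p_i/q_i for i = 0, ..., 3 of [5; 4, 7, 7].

Using the convergent recurrence p_i = a_i*p_{i-1} + p_{i-2}, q_i = a_i*q_{i-1} + q_{i-2} with p_{-2}=0, p_{-1}=1, q_{-2}=1, q_{-1}=0:
  i=0: a_0=5, p_0 = 5*1 + 0 = 5, q_0 = 5*0 + 1 = 1.
  i=1: a_1=4, p_1 = 4*5 + 1 = 21, q_1 = 4*1 + 0 = 4.
  i=2: a_2=7, p_2 = 7*21 + 5 = 152, q_2 = 7*4 + 1 = 29.
  i=3: a_3=7, p_3 = 7*152 + 21 = 1085, q_3 = 7*29 + 4 = 207.

5/1, 21/4, 152/29, 1085/207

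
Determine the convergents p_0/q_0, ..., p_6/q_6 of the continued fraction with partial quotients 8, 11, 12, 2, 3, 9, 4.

8/1, 89/11, 1076/133, 2241/277, 7799/964, 72432/8953, 297527/36776

Using the convergent recurrence p_i = a_i*p_{i-1} + p_{i-2}, q_i = a_i*q_{i-1} + q_{i-2} with p_{-2}=0, p_{-1}=1, q_{-2}=1, q_{-1}=0:
  i=0: a_0=8, p_0 = 8*1 + 0 = 8, q_0 = 8*0 + 1 = 1.
  i=1: a_1=11, p_1 = 11*8 + 1 = 89, q_1 = 11*1 + 0 = 11.
  i=2: a_2=12, p_2 = 12*89 + 8 = 1076, q_2 = 12*11 + 1 = 133.
  i=3: a_3=2, p_3 = 2*1076 + 89 = 2241, q_3 = 2*133 + 11 = 277.
  i=4: a_4=3, p_4 = 3*2241 + 1076 = 7799, q_4 = 3*277 + 133 = 964.
  i=5: a_5=9, p_5 = 9*7799 + 2241 = 72432, q_5 = 9*964 + 277 = 8953.
  i=6: a_6=4, p_6 = 4*72432 + 7799 = 297527, q_6 = 4*8953 + 964 = 36776.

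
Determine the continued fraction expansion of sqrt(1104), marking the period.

Write x_i = (sqrt(1104) + m_i)/d_i with (m_0, d_0) = (0, 1). a_0 = floor(sqrt(1104)) = 33, since 33^2 = 1089 <= 1104 < 1156 = 34^2.
Iterate m_{i+1} = d_i*a_i - m_i, d_{i+1} = (1104 - m_{i+1}^2)/d_i, a_{i+1} = floor((a_0 + m_{i+1})/d_{i+1}):
  m_1 = 1*33 - 0 = 33, d_1 = (1104 - 33^2)/1 = 15/1 = 15, a_1 = floor((33 + 33)/15) = 4.
  m_2 = 15*4 - 33 = 27, d_2 = (1104 - 27^2)/15 = 375/15 = 25, a_2 = floor((33 + 27)/25) = 2.
  m_3 = 25*2 - 27 = 23, d_3 = (1104 - 23^2)/25 = 575/25 = 23, a_3 = floor((33 + 23)/23) = 2.
  m_4 = 23*2 - 23 = 23, d_4 = (1104 - 23^2)/23 = 575/23 = 25, a_4 = floor((33 + 23)/25) = 2.
  m_5 = 25*2 - 23 = 27, d_5 = (1104 - 27^2)/25 = 375/25 = 15, a_5 = floor((33 + 27)/15) = 4.
  m_6 = 15*4 - 27 = 33, d_6 = (1104 - 33^2)/15 = 15/15 = 1, a_6 = floor((33 + 33)/1) = 66.
  m_7 = 1*66 - 33 = 33, d_7 = (1104 - 33^2)/1 = 15/1 = 15: (m_7, d_7) = (m_1, d_1) = (33, 15), so from here the quotients repeat a_1, ..., a_6; the period length is 6.
Hence the expansion of sqrt(1104) is a_0 = 33 followed by the repeating block 4, 2, 2, 2, 4, 66 (period 6).

[33; (4, 2, 2, 2, 4, 66)]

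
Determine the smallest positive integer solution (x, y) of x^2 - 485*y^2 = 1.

(x, y) = (969, 44)

First expand sqrt(485) as a continued fraction. With x_i = (sqrt(485) + m_i)/d_i and (m_0, d_0) = (0, 1): a_0 = floor(sqrt(485)) = 22, since 22^2 = 484 <= 485 < 529 = 23^2.
Iterate m_{i+1} = d_i*a_i - m_i, d_{i+1} = (485 - m_{i+1}^2)/d_i, a_{i+1} = floor((a_0 + m_{i+1})/d_{i+1}):
  m_1 = 1*22 - 0 = 22, d_1 = (485 - 22^2)/1 = 1/1 = 1, a_1 = floor((22 + 22)/1) = 44.
  m_2 = 1*44 - 22 = 22, d_2 = (485 - 22^2)/1 = 1/1 = 1: (m_2, d_2) = (m_1, d_1) = (22, 1), so from here the quotient a_1 repeats; the period length is 1.
So sqrt(485) = [22; (44)] with period length k = 1.
k is odd, so (p_{k-1}, q_{k-1}) only solves x^2 - 485y^2 = -1 and the fundamental solution of x^2 - 485y^2 = 1 is (p_{2k-1}, q_{2k-1}) = (p_1, q_1); compute convergents through index 1, running through the period twice.
Convergents (p_i = a_i*p_{i-1} + p_{i-2}, q_i = a_i*q_{i-1} + q_{i-2} with p_{-2}=0, p_{-1}=1, q_{-2}=1, q_{-1}=0):
  i=0: a_0=22, p_0 = 22*1 + 0 = 22, q_0 = 22*0 + 1 = 1.
  i=1: a_1=44, p_1 = 44*22 + 1 = 969, q_1 = 44*1 + 0 = 44.
Indeed p_0^2 - 485*q_0^2 = 484 - 485 = -1, not +1.
Check: 969^2 - 485*44^2 = 938961 - 938960 = 1, so (x, y) = (969, 44) solves the equation, and by the theorem it is the least positive solution.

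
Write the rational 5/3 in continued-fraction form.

Run the Euclidean algorithm on 5 and 3; the successive quotients are the partial quotients a_0, a_1, ... (each step inverts the fractional part left over by the previous one):
  5 = 1*3 + 2, so a_0 = 1.
  3 = 1*2 + 1, so a_1 = 1.
  2 = 2*1 + 0, so a_2 = 2.
The remainder reaches 0 after 3 divisions, so the expansion has 3 partial quotients, read off in order.

[1; 1, 2]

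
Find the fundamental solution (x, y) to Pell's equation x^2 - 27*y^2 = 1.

First expand sqrt(27) as a continued fraction. With x_i = (sqrt(27) + m_i)/d_i and (m_0, d_0) = (0, 1): a_0 = floor(sqrt(27)) = 5, since 5^2 = 25 <= 27 < 36 = 6^2.
Iterate m_{i+1} = d_i*a_i - m_i, d_{i+1} = (27 - m_{i+1}^2)/d_i, a_{i+1} = floor((a_0 + m_{i+1})/d_{i+1}):
  m_1 = 1*5 - 0 = 5, d_1 = (27 - 5^2)/1 = 2/1 = 2, a_1 = floor((5 + 5)/2) = 5.
  m_2 = 2*5 - 5 = 5, d_2 = (27 - 5^2)/2 = 2/2 = 1, a_2 = floor((5 + 5)/1) = 10.
  m_3 = 1*10 - 5 = 5, d_3 = (27 - 5^2)/1 = 2/1 = 2: (m_3, d_3) = (m_1, d_1) = (5, 2), so from here the quotients repeat a_1, a_2; the period length is 2.
So sqrt(27) = [5; (5, 10)] with period length k = 2.
k is even, so the fundamental solution of x^2 - 27y^2 = 1 is (p_{k-1}, q_{k-1}) = (p_1, q_1); compute convergents through index 1.
Convergents (p_i = a_i*p_{i-1} + p_{i-2}, q_i = a_i*q_{i-1} + q_{i-2} with p_{-2}=0, p_{-1}=1, q_{-2}=1, q_{-1}=0):
  i=0: a_0=5, p_0 = 5*1 + 0 = 5, q_0 = 5*0 + 1 = 1.
  i=1: a_1=5, p_1 = 5*5 + 1 = 26, q_1 = 5*1 + 0 = 5.
Check: 26^2 - 27*5^2 = 676 - 675 = 1, so (x, y) = (26, 5) solves the equation, and by the theorem it is the least positive solution.

(x, y) = (26, 5)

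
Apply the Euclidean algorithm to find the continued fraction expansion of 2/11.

[0; 5, 2]

Run the Euclidean algorithm on 2 and 11; the successive quotients are the partial quotients a_0, a_1, ... (each step inverts the fractional part left over by the previous one):
  2 = 0*11 + 2, so a_0 = 0.
  11 = 5*2 + 1, so a_1 = 5.
  2 = 2*1 + 0, so a_2 = 2.
The remainder reaches 0 after 3 divisions, so the expansion has 3 partial quotients, read off in order.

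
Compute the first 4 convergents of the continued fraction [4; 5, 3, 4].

4/1, 21/5, 67/16, 289/69

Using the convergent recurrence p_i = a_i*p_{i-1} + p_{i-2}, q_i = a_i*q_{i-1} + q_{i-2} with p_{-2}=0, p_{-1}=1, q_{-2}=1, q_{-1}=0:
  i=0: a_0=4, p_0 = 4*1 + 0 = 4, q_0 = 4*0 + 1 = 1.
  i=1: a_1=5, p_1 = 5*4 + 1 = 21, q_1 = 5*1 + 0 = 5.
  i=2: a_2=3, p_2 = 3*21 + 4 = 67, q_2 = 3*5 + 1 = 16.
  i=3: a_3=4, p_3 = 4*67 + 21 = 289, q_3 = 4*16 + 5 = 69.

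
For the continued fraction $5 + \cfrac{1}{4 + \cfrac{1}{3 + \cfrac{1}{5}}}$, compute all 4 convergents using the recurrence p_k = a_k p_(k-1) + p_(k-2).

5/1, 21/4, 68/13, 361/69

Using the convergent recurrence p_i = a_i*p_{i-1} + p_{i-2}, q_i = a_i*q_{i-1} + q_{i-2} with p_{-2}=0, p_{-1}=1, q_{-2}=1, q_{-1}=0:
  i=0: a_0=5, p_0 = 5*1 + 0 = 5, q_0 = 5*0 + 1 = 1.
  i=1: a_1=4, p_1 = 4*5 + 1 = 21, q_1 = 4*1 + 0 = 4.
  i=2: a_2=3, p_2 = 3*21 + 5 = 68, q_2 = 3*4 + 1 = 13.
  i=3: a_3=5, p_3 = 5*68 + 21 = 361, q_3 = 5*13 + 4 = 69.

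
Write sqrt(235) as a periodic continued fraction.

[15; (3, 30)]

Write x_i = (sqrt(235) + m_i)/d_i with (m_0, d_0) = (0, 1). a_0 = floor(sqrt(235)) = 15, since 15^2 = 225 <= 235 < 256 = 16^2.
Iterate m_{i+1} = d_i*a_i - m_i, d_{i+1} = (235 - m_{i+1}^2)/d_i, a_{i+1} = floor((a_0 + m_{i+1})/d_{i+1}):
  m_1 = 1*15 - 0 = 15, d_1 = (235 - 15^2)/1 = 10/1 = 10, a_1 = floor((15 + 15)/10) = 3.
  m_2 = 10*3 - 15 = 15, d_2 = (235 - 15^2)/10 = 10/10 = 1, a_2 = floor((15 + 15)/1) = 30.
  m_3 = 1*30 - 15 = 15, d_3 = (235 - 15^2)/1 = 10/1 = 10: (m_3, d_3) = (m_1, d_1) = (15, 10), so from here the quotients repeat a_1, a_2; the period length is 2.
Hence the expansion of sqrt(235) is a_0 = 15 followed by the repeating block 3, 30 (period 2).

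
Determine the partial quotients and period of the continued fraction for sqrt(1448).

[38; (19, 76)]

Write x_i = (sqrt(1448) + m_i)/d_i with (m_0, d_0) = (0, 1). a_0 = floor(sqrt(1448)) = 38, since 38^2 = 1444 <= 1448 < 1521 = 39^2.
Iterate m_{i+1} = d_i*a_i - m_i, d_{i+1} = (1448 - m_{i+1}^2)/d_i, a_{i+1} = floor((a_0 + m_{i+1})/d_{i+1}):
  m_1 = 1*38 - 0 = 38, d_1 = (1448 - 38^2)/1 = 4/1 = 4, a_1 = floor((38 + 38)/4) = 19.
  m_2 = 4*19 - 38 = 38, d_2 = (1448 - 38^2)/4 = 4/4 = 1, a_2 = floor((38 + 38)/1) = 76.
  m_3 = 1*76 - 38 = 38, d_3 = (1448 - 38^2)/1 = 4/1 = 4: (m_3, d_3) = (m_1, d_1) = (38, 4), so from here the quotients repeat a_1, a_2; the period length is 2.
Hence the expansion of sqrt(1448) is a_0 = 38 followed by the repeating block 19, 76 (period 2).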